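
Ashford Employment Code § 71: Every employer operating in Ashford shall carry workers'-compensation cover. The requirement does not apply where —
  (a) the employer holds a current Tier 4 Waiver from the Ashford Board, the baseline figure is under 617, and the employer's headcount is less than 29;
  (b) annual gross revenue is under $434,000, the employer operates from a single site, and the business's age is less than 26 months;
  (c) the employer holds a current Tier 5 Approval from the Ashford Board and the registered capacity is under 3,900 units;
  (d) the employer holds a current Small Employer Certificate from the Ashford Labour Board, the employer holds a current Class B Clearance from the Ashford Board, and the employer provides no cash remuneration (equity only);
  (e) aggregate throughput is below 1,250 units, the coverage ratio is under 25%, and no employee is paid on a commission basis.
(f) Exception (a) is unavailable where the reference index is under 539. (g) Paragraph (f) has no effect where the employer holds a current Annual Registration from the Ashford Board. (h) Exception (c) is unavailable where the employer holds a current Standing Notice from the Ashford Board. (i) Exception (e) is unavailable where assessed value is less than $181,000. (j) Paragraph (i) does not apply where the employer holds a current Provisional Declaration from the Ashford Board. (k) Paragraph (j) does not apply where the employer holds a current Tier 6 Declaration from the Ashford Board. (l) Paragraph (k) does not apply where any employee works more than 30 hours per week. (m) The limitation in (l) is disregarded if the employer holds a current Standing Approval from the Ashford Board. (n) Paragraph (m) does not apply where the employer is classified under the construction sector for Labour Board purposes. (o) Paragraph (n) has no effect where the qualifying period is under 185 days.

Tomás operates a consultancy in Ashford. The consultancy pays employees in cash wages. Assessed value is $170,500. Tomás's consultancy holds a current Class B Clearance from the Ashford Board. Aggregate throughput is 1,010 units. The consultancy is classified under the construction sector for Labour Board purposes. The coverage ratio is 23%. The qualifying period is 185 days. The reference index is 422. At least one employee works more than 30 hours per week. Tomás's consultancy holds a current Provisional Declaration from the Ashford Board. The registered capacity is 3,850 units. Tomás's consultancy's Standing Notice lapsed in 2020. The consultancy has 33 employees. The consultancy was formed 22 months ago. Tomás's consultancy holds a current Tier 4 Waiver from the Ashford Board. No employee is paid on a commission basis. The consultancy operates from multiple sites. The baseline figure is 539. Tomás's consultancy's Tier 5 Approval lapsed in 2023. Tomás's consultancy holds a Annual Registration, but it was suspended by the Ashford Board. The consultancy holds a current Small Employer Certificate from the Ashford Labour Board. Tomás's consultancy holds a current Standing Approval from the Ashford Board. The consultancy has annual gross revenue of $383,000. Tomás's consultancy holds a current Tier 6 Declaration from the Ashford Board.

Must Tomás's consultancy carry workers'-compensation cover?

Exception (a) does not apply: the employer's headcount is 33, not less than 29.
Exception (b) does not apply: the employer operates from multiple sites.
Exception (c) requires that the employer holds a current Tier 5 Approval from the Ashford Board; but no current Tier 5 Approval is held, so (c) is unavailable.
Exception (d) requires that the employer provides no cash remuneration (equity only); but employees are paid cash wages, so (d) is unavailable.
Exception (e)'s conditions are all satisfied: aggregate throughput is 1,010 units, below the 1,250 units limit; the coverage ratio is 23%, under the 25% limit; no employee is paid on commission. As to paragraphs (i)–(o): (i) would limit (e) — assessed value is $170,500, less than the $181,000 limit — but (j) sets (i) aside: (j) operates — a current Provisional Declaration is held. (k) is engaged (a current Tier 6 Declaration is held), but yields to (l): (l) operates against (k): at least one employee exceeds 30 hours/week. (m) would limit (l) — a current Standing Approval is held — but (n) sets (m) aside: (n) applies — the consultancy is classified under the construction sector. (o), which would lift (n), is not engaged — the qualifying period is 185 days, not under 185 days. Exception (e) stands.

No — exception (e) applies; Tomás's consultancy is not required to carry workers'-compensation cover.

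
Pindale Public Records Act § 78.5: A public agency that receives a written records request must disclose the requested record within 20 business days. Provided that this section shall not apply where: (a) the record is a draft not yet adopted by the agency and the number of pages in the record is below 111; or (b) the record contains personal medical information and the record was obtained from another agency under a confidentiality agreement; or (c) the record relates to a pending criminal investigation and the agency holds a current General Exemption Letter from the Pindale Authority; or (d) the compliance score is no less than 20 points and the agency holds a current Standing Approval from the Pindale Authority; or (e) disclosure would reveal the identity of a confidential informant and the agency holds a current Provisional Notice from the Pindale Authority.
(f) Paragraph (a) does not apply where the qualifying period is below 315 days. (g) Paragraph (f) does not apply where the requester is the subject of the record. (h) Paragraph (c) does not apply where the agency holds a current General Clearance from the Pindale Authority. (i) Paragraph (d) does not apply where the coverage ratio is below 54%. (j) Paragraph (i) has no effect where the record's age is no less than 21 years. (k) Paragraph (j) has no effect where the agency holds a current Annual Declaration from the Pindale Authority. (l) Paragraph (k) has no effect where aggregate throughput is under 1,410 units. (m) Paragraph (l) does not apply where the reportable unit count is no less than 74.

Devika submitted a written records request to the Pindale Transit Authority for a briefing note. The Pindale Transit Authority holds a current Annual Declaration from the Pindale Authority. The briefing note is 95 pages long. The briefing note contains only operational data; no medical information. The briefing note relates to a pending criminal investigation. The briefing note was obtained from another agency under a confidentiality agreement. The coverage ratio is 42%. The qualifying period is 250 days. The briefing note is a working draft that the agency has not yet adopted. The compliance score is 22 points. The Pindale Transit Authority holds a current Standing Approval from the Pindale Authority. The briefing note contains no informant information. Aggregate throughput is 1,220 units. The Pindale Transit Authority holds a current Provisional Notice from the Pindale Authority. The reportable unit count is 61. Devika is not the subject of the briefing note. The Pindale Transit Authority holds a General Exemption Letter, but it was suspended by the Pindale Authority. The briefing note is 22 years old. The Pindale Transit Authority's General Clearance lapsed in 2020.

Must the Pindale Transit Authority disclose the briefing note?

Exception (a)'s conditions are all satisfied: the briefing note is an unadopted draft; the number of pages in the record is 95, below the 111 limit. However, paragraphs (f)–(g) must be considered: (f) operates against (a): the qualifying period is 250 days, below the 315 days limit. (g), which would lift (f), does not operate here — Devika is not the subject of the briefing note. Exception (a) does not apply.
Exception (b) fails — the briefing note contains only operational data.
Exception (c) does not apply: no current General Exemption Letter is held.
Exception (d): the compliance score is 22 points, meeting the 20 points threshold; a current Standing Approval is held — every condition holds. Applying paragraphs (i)–(m): (i) would limit (d) — the coverage ratio is 42%, below the 54% limit — but (j) sets (i) aside: (j) operates against (i): the record's age is 22 years, meeting the 21 years threshold. (k) would limit (j) — a current Annual Declaration is held — but (l) sets (k) aside: (l) operates against (k): aggregate throughput is 1,220 units, under the 1,410 units limit. (m), which would lift (l), is inapplicable — the reportable unit count is 61, short of 74. Exception (d) stands.
Exception (e) does not apply: the briefing note contains no informant information.

No — exception (d) applies; the Pindale Transit Authority is not required to disclose the briefing note.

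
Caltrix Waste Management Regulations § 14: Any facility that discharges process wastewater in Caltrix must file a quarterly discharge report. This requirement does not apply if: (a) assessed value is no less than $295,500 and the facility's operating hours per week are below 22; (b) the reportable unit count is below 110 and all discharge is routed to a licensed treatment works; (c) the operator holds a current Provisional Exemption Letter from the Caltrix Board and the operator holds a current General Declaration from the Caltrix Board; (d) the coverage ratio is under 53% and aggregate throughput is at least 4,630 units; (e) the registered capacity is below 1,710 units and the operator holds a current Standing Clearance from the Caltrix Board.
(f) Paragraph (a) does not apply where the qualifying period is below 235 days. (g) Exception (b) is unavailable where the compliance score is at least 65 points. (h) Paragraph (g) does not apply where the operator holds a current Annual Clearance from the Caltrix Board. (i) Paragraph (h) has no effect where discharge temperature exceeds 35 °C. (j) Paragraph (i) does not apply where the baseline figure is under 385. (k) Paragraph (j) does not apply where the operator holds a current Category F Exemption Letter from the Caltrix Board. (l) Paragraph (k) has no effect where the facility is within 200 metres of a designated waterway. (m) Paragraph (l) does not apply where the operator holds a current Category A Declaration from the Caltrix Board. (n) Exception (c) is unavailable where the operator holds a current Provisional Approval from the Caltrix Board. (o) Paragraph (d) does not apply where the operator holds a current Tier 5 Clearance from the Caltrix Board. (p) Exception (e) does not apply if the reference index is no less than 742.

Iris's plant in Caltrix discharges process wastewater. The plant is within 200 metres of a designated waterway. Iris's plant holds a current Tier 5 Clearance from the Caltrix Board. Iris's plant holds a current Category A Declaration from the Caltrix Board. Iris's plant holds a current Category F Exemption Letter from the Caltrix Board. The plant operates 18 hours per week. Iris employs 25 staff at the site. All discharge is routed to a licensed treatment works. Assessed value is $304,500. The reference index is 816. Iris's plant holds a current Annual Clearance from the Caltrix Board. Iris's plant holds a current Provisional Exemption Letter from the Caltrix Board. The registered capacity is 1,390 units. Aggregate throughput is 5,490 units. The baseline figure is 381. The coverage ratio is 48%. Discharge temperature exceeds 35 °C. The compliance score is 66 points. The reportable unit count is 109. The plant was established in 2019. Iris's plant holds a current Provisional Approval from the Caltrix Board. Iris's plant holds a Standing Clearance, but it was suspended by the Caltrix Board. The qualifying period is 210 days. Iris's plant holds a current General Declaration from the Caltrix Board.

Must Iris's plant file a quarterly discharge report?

All of (a)'s requirements are met (assessed value is $304,500, meeting the $295,500 threshold; the facility's operating hours per week are 18, below the 22 limit). However, paragraph (f) must be considered: (f) operates — the qualifying period is 210 days, below the 235 days limit. Exception (a) does not apply.
All of (b)'s requirements are met (the reportable unit count is 109, below the 110 limit; discharge is routed to a licensed treatment works). Turning to paragraphs (g)–(m): (g) operates against (b): the compliance score is 66 points, meeting the 65 points threshold. (h) is engaged (a current Annual Clearance is held), but is displaced by (i): (i) is engaged — discharge temperature exceeds 35 °C. (j) is triggered (the baseline figure is 381, under the 385 limit), but is overridden by (k): (k) operates against (j): a current Category F Exemption Letter is held. (l) would limit (k) — the plant is within 200 m of a designated waterway — but (m) sets (l) aside: (m) operates against (l): a current Category A Declaration is held. So (b) is unavailable.
Exception (c): a current Provisional Exemption Letter is held; a current General Declaration is held — every condition holds. Turning to paragraph (n): (n) operates against (c): a current Provisional Approval is held. Exception (c) does not apply.
All of (d)'s requirements are met (the coverage ratio is 48%, under the 53% limit; aggregate throughput is 5,490 units, meeting the 4,630 units threshold). Turning to paragraph (o): (o) is triggered — a current Tier 5 Clearance is held. (d) is therefore removed.
Exception (e) fails — the Standing Clearance is not current.
None of the exceptions is available; § 14 applies in full.

Yes — Iris's plant must file a quarterly discharge report.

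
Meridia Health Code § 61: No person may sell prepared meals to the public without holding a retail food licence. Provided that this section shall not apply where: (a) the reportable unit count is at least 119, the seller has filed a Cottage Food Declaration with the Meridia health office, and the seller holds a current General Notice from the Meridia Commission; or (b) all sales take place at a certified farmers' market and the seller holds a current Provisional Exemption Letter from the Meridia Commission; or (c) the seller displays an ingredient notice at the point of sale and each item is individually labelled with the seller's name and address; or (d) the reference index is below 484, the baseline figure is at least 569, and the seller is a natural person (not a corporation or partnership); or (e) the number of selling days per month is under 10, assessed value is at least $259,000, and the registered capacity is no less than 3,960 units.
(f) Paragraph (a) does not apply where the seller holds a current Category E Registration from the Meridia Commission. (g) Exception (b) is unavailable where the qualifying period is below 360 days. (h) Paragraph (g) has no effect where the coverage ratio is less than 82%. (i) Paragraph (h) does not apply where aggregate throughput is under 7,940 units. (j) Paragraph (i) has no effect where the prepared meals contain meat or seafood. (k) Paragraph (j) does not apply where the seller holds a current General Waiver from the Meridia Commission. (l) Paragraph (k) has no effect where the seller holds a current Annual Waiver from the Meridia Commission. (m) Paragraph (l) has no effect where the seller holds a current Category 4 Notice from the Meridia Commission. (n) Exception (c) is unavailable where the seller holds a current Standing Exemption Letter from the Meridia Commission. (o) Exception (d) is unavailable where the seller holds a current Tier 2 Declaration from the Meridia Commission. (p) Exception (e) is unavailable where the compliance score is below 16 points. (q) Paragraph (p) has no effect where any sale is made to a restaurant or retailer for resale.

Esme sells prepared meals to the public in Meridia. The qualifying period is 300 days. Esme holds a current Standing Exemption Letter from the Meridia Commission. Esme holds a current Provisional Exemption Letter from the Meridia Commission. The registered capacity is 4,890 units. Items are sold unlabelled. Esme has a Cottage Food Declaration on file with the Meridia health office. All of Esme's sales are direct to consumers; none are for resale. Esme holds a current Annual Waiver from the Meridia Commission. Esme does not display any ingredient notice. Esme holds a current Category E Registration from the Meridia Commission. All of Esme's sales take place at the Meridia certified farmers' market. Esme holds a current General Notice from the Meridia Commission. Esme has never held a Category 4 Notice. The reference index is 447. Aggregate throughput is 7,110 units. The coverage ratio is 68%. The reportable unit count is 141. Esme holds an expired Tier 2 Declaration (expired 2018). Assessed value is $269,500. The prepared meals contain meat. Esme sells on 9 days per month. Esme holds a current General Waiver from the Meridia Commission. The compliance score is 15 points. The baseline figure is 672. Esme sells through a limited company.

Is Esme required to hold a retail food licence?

No — exception (b) applies; Esme is not required to hold a retail food licence.

Exception (a)'s conditions are all satisfied: the reportable unit count is 141, meeting the 119 threshold; a Cottage Food Declaration is on file; a current General Notice is held. But: (f) applies — a current Category E Registration is held. Exception (a) does not apply.
Exception (b) is satisfied on its face — all sales are at a certified farmers' market; a current Provisional Exemption Letter is held. Considering the limiting provisions: (g) applies (the qualifying period is 300 days, below the 360 days limit), but yields to (h): (h) operates against (g): the coverage ratio is 68%, less than the 82% limit. (i) applies (aggregate throughput is 7,110 units, under the 7,940 units limit), but is displaced by (j): (j) operates against (i): the prepared meals contain meat. (k) would limit (j) — a current General Waiver is held — but (l) sets (k) aside: (l) operates — a current Annual Waiver is held. (m) is not engaged (no current Category 4 Notice is held), so (l) stands. So (b) applies.
Exception (c) does not apply: no ingredient notice is displayed.
Exception (d) requires that the seller is a natural person (not a corporation or partnership); but the seller operates through a limited company, so (d) is unavailable.
Exception (e): the number of selling days per month is 9, under the 10 limit; assessed value is $269,500, meeting the $259,000 threshold; the registered capacity is 4,890 units, meeting the 3,960 units threshold — every condition holds. But: (p) operates against (e): the compliance score is 15 points, below the 16 points limit. (q) is not triggered (no sales are for resale), so (p) stands. Exception (e) does not apply.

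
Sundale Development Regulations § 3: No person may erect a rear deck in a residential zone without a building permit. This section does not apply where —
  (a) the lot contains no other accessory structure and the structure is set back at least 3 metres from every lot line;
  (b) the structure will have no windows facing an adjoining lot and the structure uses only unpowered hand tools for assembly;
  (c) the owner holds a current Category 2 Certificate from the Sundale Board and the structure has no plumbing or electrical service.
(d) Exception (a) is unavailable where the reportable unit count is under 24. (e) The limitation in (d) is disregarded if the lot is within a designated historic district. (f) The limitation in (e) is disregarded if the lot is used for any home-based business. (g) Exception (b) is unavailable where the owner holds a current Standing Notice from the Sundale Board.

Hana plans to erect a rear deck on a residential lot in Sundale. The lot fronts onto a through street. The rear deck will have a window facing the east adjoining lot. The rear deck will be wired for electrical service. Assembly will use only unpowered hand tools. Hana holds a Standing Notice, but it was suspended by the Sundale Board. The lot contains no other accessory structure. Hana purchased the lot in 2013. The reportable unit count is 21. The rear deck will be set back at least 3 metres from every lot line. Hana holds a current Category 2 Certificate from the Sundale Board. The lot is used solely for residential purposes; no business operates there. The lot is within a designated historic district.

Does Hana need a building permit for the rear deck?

No — exception (a) applies; Hana does not need a building permit.

Exception (a) is satisfied on its face — the lot has no other accessory structure; the setback is at least 3 m on every side. As to paragraphs (d)–(f): (d) would limit (a) — the reportable unit count is 21, under the 24 limit — but (e) sets (d) aside: (e) operates against (d): the lot is in a historic district. (f), which would lift (e), is not engaged — the lot is solely residential. So (a) applies.
Exception (b) does not apply: a window faces an adjoining lot.
Exception (c) fails — electrical service is planned.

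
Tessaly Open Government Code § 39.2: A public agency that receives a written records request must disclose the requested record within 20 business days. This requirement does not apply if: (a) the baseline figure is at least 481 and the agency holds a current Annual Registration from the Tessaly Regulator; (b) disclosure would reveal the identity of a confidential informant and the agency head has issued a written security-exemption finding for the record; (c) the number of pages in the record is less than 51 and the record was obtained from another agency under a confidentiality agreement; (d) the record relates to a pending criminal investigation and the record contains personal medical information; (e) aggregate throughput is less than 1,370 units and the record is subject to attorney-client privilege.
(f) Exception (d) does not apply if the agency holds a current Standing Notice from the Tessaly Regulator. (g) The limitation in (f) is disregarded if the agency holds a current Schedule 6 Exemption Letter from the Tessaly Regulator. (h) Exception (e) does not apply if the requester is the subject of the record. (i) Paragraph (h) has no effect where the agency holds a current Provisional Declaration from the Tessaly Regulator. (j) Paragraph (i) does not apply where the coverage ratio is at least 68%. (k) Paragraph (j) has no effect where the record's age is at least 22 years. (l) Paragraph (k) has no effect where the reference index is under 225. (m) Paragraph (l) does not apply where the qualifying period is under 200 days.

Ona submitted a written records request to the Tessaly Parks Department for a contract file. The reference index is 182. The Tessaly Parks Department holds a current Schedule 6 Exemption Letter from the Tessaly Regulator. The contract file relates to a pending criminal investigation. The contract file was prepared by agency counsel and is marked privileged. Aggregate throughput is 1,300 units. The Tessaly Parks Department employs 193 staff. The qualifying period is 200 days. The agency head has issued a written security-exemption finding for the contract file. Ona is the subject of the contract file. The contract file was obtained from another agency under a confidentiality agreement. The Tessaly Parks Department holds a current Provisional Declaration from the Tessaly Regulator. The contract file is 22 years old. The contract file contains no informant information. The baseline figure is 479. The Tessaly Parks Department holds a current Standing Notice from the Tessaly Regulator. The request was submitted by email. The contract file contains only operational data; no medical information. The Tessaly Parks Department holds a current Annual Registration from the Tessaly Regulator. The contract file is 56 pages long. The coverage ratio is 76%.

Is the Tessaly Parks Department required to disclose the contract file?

Exception (a) does not apply: the baseline figure is 479, short of 481.
Exception (b) requires that disclosure would reveal the identity of a confidential informant; but the contract file contains no informant information, so (b) is unavailable.
Exception (c) does not apply: the number of pages in the record is 56, not less than 51.
Exception (d) fails — the contract file contains only operational data.
Exception (e)'s conditions are all satisfied: aggregate throughput is 1,300 units, less than the 1,370 units limit; the contract file is privileged. But: (h) is triggered — Ona is the subject of the contract file. (i) would limit (h) — a current Provisional Declaration is held — but (j) sets (i) aside: (j) operates against (i): the coverage ratio is 76%, meeting the 68% threshold. (k) applies (the record's age is 22 years, meeting the 22 years threshold), but is overridden by (l): (l) operates against (k): the reference index is 182, under the 225 limit. (m) does not operate here (the qualifying period is 200 days, not under 200 days), so (l) stands. So (e) is unavailable.
None of the exceptions is available; § 39.2 applies in full.

Yes — the Tessaly Parks Department must disclose the contract file.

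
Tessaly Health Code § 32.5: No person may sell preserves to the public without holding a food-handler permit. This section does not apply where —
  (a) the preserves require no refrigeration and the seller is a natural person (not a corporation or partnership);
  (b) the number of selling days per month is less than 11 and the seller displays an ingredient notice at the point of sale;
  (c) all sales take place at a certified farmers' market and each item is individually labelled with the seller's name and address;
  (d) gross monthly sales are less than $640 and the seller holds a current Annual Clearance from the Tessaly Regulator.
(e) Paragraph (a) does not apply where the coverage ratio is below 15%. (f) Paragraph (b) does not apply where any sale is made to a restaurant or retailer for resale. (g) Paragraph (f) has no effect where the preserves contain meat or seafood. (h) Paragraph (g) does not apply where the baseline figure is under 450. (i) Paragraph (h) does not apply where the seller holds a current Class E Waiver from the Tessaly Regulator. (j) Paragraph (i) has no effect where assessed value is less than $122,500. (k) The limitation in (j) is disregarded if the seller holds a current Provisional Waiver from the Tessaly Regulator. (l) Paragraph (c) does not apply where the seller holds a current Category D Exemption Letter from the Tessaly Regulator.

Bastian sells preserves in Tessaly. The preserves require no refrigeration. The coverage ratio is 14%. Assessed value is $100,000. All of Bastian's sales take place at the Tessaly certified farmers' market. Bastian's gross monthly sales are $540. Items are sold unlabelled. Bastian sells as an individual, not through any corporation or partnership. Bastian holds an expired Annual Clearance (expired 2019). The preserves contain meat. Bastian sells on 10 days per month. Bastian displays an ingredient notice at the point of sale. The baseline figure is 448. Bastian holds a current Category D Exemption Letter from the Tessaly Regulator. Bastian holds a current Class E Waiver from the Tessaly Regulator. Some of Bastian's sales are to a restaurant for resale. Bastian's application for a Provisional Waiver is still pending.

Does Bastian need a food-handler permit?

Yes — Bastian must hold a food-handler permit.

Exception (a) is satisfied on its face — the preserves are shelf-stable; the seller is a natural person. Turning to paragraph (e): (e) operates against (a): the coverage ratio is 14%, below the 15% limit. Exception (a) does not apply.
Exception (b)'s conditions are all satisfied: the number of selling days per month is 10, less than the 11 limit; an ingredient notice is displayed. However, paragraphs (f)–(k) must be considered: (f) operates against (b): some sales are to a restaurant for resale. (g) applies (the preserves contain meat), but is displaced by (h): (h) is triggered — the baseline figure is 448, under the 450 limit. (i) applies (a current Class E Waiver is held), but is itself disapplied by (j): (j) operates against (i): assessed value is $100,000, less than the $122,500 limit. (k), which would lift (j), is not triggered — no current Provisional Waiver is held. (b) is therefore removed.
Exception (c) fails — items are sold unlabelled.
Exception (d) does not apply: no current Annual Clearance is held.
No exception is made out. Bastian falls within the general rule.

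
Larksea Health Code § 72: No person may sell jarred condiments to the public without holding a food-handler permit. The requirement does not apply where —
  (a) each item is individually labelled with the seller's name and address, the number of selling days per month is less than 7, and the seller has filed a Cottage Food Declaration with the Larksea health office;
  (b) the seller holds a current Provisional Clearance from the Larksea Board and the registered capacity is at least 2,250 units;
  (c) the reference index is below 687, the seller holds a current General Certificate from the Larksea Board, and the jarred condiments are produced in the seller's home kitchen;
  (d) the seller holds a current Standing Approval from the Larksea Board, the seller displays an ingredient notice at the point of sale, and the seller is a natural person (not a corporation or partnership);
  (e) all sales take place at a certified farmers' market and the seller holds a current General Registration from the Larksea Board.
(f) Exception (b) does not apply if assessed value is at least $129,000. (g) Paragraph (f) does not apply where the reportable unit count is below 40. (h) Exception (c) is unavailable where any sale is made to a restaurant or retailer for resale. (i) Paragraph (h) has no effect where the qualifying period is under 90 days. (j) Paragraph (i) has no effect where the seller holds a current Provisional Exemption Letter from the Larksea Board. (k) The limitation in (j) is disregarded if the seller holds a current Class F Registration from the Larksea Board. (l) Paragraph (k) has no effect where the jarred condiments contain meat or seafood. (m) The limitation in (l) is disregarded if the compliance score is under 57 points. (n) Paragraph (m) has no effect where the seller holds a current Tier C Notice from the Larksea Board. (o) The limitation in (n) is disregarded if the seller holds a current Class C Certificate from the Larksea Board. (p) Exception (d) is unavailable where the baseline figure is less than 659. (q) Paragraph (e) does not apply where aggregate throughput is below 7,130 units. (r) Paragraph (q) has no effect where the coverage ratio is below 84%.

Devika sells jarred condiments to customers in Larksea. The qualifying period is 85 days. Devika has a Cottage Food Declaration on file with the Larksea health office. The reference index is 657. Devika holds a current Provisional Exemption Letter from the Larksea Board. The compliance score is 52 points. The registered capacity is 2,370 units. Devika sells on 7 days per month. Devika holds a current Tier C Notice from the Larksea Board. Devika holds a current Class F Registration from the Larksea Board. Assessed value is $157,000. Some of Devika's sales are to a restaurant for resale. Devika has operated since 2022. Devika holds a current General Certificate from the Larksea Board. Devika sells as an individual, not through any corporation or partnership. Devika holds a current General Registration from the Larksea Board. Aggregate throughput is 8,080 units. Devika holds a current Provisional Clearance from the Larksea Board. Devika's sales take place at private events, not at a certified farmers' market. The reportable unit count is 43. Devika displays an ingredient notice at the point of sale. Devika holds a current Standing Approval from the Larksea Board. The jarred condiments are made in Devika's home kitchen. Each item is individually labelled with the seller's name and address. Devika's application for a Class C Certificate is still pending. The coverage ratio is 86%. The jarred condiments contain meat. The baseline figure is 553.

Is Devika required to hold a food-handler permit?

Yes — Devika must hold a food-handler permit.

Exception (a) requires that the number of selling days per month is less than 7; but the number of selling days per month is 7, not less than 7, so (a) is unavailable.
Exception (b): a current Provisional Clearance is held; the registered capacity is 2,370 units, meeting the 2,250 units threshold — every condition holds. Turning to paragraphs (f)–(g): (f) operates against (b): assessed value is $157,000, meeting the $129,000 threshold. (g) is inapplicable (the reportable unit count is 43, not below 40), so (f) stands. So (b) is unavailable.
Exception (c)'s conditions are all satisfied: the reference index is 657, below the 687 limit; a current General Certificate is held; the jarred condiments are home-kitchen produced. Turning to paragraphs (h)–(o): (h) operates — some sales are to a restaurant for resale. (i) applies (the qualifying period is 85 days, under the 90 days limit), but is displaced by (j): (j) operates against (i): a current Provisional Exemption Letter is held. (k) applies (a current Class F Registration is held), but is displaced by (l): (l) operates against (k): the jarred condiments contain meat. (m) is triggered (the compliance score is 52 points, under the 57 points limit), but is overridden by (n): (n) applies — a current Tier C Notice is held. (o) is inapplicable (no current Class C Certificate is held), so (n) stands. (c) is therefore removed.
Exception (d) is satisfied on its face — a current Standing Approval is held; an ingredient notice is displayed; the seller is a natural person. However, paragraph (p) must be considered: (p) is engaged — the baseline figure is 553, less than the 659 limit. Exception (d) does not apply.
Exception (e) fails — sales are at private events, not a certified farmers' market.
No exception applies. The general rule governs.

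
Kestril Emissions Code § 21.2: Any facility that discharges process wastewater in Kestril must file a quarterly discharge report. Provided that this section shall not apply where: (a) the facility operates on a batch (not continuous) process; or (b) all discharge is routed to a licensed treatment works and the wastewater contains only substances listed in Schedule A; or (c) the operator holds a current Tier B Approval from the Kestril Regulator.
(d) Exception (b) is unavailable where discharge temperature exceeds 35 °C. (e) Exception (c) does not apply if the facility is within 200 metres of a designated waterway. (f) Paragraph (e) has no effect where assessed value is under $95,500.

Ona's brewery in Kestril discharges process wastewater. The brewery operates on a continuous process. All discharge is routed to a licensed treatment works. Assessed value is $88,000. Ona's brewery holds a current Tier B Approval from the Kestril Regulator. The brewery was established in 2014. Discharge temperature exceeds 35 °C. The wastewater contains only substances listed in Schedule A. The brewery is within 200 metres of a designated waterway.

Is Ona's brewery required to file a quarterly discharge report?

Exception (a) fails — the facility operates on a continuous process.
All of (b)'s requirements are met (discharge is routed to a licensed treatment works; the wastewater is Schedule-A-only). But: (d) operates against (b): discharge temperature exceeds 35 °C. Exception (b) does not apply.
Exception (c)'s conditions are all satisfied: a current Tier B Approval is held. As to paragraphs (e)–(f): (e) applies (the brewery is within 200 m of a designated waterway), but is overridden by (f): (f) is engaged — assessed value is $88,000, under the $95,500 limit. So (c) applies.

No — exception (c) applies; Ona's brewery is not required to file a quarterly discharge report.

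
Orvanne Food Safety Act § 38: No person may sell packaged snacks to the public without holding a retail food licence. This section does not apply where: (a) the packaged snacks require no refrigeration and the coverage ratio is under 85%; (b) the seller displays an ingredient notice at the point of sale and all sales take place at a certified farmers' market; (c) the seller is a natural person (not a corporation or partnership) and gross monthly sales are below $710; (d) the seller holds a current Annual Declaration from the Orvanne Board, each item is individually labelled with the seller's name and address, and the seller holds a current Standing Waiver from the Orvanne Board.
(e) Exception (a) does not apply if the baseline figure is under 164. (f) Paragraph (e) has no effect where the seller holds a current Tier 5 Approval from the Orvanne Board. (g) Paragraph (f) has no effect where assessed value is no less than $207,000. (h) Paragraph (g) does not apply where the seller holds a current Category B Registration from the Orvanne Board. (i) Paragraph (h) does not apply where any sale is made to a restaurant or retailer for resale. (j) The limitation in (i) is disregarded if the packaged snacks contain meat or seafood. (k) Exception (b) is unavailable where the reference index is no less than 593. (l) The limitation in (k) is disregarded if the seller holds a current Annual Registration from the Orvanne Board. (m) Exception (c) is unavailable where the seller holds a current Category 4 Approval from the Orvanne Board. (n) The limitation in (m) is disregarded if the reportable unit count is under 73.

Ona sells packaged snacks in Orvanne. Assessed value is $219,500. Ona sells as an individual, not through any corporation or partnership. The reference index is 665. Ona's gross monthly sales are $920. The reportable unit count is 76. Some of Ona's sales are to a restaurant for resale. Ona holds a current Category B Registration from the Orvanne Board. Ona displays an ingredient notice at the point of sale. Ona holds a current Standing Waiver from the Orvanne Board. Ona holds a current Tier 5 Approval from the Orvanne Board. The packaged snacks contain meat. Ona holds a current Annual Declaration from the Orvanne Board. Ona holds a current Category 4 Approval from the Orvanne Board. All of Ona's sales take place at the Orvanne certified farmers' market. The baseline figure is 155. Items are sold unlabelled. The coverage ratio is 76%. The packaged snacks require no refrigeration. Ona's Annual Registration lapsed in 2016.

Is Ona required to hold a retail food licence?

Exception (a): the packaged snacks are shelf-stable; the coverage ratio is 76%, under the 85% limit — every condition holds. Applying paragraphs (e)–(j): (e) would limit (a) — the baseline figure is 155, under the 164 limit — but (f) sets (e) aside: (f) operates against (e): a current Tier 5 Approval is held. (g) is triggered (assessed value is $219,500, meeting the $207,000 threshold), but yields to (h): (h) operates against (g): a current Category B Registration is held. (i) operates (some sales are to a restaurant for resale), but is displaced by (j): (j) operates — the packaged snacks contain meat. Exception (a) stands.
All of (b)'s requirements are met (an ingredient notice is displayed; all sales are at a certified farmers' market). But: (k) is engaged — the reference index is 665, meeting the 593 threshold. (l) does not operate here (there is no Annual Registration in force), so (k) stands. So (b) is unavailable.
Exception (c) requires that gross monthly sales are below $710; but gross monthly sales are $920, not below $710, so (c) is unavailable.
Exception (d) requires that each item is individually labelled with the seller's name and address; but items are sold unlabelled, so (d) is unavailable.

No — exception (a) applies; Ona is not required to hold a retail food licence.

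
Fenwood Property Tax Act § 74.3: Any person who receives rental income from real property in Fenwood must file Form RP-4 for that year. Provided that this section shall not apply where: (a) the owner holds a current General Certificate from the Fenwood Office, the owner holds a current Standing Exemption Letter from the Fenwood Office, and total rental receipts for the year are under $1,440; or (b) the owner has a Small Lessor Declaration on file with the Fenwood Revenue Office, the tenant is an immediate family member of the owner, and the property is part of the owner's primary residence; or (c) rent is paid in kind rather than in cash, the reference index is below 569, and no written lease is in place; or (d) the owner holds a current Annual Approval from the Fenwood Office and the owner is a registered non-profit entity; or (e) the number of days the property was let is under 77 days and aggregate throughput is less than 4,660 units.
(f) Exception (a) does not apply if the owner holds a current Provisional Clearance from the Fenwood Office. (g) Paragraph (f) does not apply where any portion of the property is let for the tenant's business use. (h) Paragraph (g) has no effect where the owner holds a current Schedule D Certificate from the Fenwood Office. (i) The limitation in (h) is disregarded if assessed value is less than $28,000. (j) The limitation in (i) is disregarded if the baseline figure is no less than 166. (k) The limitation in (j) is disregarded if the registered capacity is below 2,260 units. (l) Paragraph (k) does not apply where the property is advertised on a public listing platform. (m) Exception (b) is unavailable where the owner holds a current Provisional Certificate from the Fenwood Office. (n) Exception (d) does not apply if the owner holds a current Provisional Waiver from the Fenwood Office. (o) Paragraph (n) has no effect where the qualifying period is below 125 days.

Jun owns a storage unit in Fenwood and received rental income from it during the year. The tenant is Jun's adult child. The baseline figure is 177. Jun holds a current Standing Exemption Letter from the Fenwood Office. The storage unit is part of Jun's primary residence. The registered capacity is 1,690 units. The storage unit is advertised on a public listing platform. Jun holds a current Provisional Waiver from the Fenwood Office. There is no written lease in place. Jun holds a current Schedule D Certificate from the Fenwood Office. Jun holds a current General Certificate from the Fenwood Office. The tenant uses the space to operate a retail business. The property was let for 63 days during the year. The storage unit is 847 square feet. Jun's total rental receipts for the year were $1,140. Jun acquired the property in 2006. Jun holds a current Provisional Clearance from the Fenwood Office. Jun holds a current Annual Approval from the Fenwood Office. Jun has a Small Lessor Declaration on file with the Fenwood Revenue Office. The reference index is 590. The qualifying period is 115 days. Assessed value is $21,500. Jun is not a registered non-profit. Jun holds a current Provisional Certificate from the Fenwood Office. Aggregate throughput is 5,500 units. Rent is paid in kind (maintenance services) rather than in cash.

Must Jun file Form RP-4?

Yes — Jun must file Form RP-4.

All of (a)'s requirements are met (a current General Certificate is held; a current Standing Exemption Letter is held; total rental receipts for the year are $1,140, under the $1,440 limit). But applying paragraphs (f)–(l): (f) applies — a current Provisional Clearance is held. (g) is engaged (the space is let for business use), but is displaced by (h): (h) applies — a current Schedule D Certificate is held. (i) is triggered (assessed value is $21,500, less than the $28,000 limit), but yields to (j): (j) is engaged — the baseline figure is 177, meeting the 166 threshold. (k) would limit (j) — the registered capacity is 1,690 units, below the 2,260 units limit — but (l) sets (k) aside: (l) operates against (k): the property is publicly advertised. (a) is therefore removed.
Exception (b) is satisfied on its face — a Small Lessor Declaration is on file; the tenant is an immediate family member; the storage unit is part of the primary residence. Turning to paragraph (m): (m) is triggered — a current Provisional Certificate is held. (b) is therefore removed.
Exception (c) requires that the reference index is below 569; but the reference index is 590, not below 569, so (c) is unavailable.
Exception (d) requires that the owner is a registered non-profit entity; but Jun is not a registered non-profit, so (d) is unavailable.
Exception (e) fails — aggregate throughput is 5,500 units, not less than 4,660 units.
Every exception is unavailable, so the rule governs.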